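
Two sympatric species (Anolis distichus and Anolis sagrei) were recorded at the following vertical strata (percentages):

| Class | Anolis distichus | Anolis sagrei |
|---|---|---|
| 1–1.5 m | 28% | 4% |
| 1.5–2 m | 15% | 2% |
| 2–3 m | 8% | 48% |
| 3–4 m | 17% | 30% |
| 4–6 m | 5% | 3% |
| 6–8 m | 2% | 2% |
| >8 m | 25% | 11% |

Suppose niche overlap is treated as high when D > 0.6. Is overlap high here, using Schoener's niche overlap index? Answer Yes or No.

Convert percentages to proportions (divide by 100).
Σ|p₁ᵢ − p₂ᵢ| = 0.24 + 0.13 + 0.40 + 0.13 + 0.02 + 0.00 + 0.14 = 1.06
D = 1 − ½ × 1.06 = 1 − 0.530 = 0.4700
D = 0.4700 < 0.6 → No.

No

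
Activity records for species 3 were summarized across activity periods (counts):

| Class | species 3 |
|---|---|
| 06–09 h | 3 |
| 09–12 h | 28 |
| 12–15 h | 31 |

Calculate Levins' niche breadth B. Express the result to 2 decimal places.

2.19

Proportions for species 3 (n=62): 3/62=0.0484, 28/62=0.4516, 31/62=0.5000
Σpᵢ² = 0.0484² + 0.4516² + 0.5000² = 0.002343 + 0.203943 + 0.250000 = 0.456286
B = 1 / 0.456286 = 2.1916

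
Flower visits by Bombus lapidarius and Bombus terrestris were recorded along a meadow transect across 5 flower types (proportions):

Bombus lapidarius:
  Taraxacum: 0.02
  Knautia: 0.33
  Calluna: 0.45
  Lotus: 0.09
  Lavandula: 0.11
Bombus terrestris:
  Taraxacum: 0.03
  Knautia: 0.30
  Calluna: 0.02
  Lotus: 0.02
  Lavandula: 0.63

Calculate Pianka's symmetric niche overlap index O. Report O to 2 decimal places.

Σ p₁ᵢp₂ᵢ = 0.0006 + 0.0990 + 0.0090 + 0.0018 + 0.0693 = 0.1797
Σp_1ᵢ² = 0.02² + 0.33² + 0.45² + 0.09² + 0.11² = 0.0004 + 0.1089 + 0.2025 + 0.0081 + 0.0121 = 0.3320
Σp_2ᵢ² = 0.03² + 0.30² + 0.02² + 0.02² + 0.63² = 0.0009 + 0.0900 + 0.0004 + 0.0004 + 0.3969 = 0.4886
O = 0.1797 / √(0.3320 × 0.4886) = 0.1797 / 0.40276 = 0.4462

0.45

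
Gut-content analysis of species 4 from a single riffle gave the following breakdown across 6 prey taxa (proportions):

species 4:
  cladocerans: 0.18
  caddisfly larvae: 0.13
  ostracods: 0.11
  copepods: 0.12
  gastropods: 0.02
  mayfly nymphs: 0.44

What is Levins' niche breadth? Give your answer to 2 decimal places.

3.71

Σpᵢ² = 0.18² + 0.13² + 0.11² + 0.12² + 0.02² + 0.44² = 0.0324 + 0.0169 + 0.0121 + 0.0144 + 0.0004 + 0.1936 = 0.2698
B = 1 / 0.2698 = 3.7064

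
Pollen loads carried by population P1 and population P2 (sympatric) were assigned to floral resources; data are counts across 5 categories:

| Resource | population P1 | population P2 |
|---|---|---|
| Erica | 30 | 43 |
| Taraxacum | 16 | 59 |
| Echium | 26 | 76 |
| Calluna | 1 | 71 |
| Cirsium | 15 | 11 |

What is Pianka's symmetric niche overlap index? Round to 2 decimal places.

Proportions for population P1 (n=88): 30/88=0.3409, 16/88=0.1818, 26/88=0.2955, 1/88=0.0114, 15/88=0.1705
Proportions for population P2 (n=260): 43/260=0.1654, 59/260=0.2269, 76/260=0.2923, 71/260=0.2731, 11/260=0.0423
Σ p₁ᵢp₂ᵢ = 0.056385 + 0.041250 + 0.086375 + 0.003113 + 0.007212 = 0.194335
Σp_1ᵢ² = 0.3409² + 0.1818² + 0.2955² + 0.0114² + 0.1705² = 0.116213 + 0.033051 + 0.087320 + 0.000130 + 0.029070 = 0.265784
Σp_2ᵢ² = 0.1654² + 0.2269² + 0.2923² + 0.2731² + 0.0423² = 0.027357 + 0.051484 + 0.085439 + 0.074584 + 0.001789 = 0.240653
O = 0.194335 / √(0.265784 × 0.240653) = 0.194335 / 0.2529065 = 0.7684

0.77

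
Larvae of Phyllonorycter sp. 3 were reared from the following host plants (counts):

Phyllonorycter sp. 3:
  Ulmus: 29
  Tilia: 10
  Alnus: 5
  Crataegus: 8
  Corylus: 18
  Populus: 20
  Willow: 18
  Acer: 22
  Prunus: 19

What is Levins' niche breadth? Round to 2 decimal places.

7.60

Proportions for Phyllonorycter sp. 3 (n=149): 29/149=0.1946, 10/149=0.0671, 5/149=0.0336, 8/149=0.0537, 18/149=0.1208, 20/149=0.1342, 18/149=0.1208, 22/149=0.1477, 19/149=0.1275
Σpᵢ² = 0.1946² + 0.0671² + 0.0336² + 0.0537² + 0.1208² + 0.1342² + 0.1208² + 0.1477² + 0.1275² = 0.037869 + 0.004502 + 0.001129 + 0.002884 + 0.014593 + 0.018010 + 0.014593 + 0.021815 + 0.016256 = 0.131651
B = 1 / 0.131651 = 7.5958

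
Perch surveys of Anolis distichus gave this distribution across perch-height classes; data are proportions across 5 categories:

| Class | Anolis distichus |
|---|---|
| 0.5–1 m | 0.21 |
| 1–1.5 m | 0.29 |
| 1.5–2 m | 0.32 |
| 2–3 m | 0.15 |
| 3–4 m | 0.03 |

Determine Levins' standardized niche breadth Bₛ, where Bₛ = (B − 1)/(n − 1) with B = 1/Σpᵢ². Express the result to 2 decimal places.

Σpᵢ² = 0.21² + 0.29² + 0.32² + 0.15² + 0.03² = 0.0441 + 0.0841 + 0.1024 + 0.0225 + 0.0009 = 0.2540
B = 1 / 0.2540 = 3.9370
Bₛ = (B − 1)/(n − 1) = (3.9370 − 1)/(5 − 1) = 2.9370/4 = 0.7343

0.73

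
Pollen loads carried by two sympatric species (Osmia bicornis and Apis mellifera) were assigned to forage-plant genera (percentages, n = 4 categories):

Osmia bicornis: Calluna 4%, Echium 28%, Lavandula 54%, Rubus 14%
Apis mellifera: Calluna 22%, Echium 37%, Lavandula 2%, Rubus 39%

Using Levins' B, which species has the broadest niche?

Apis mellifera

Convert percentages to proportions (divide by 100).
Σp_bicoᵢ² = 0.04² + 0.28² + 0.54² + 0.14² = 0.0016 + 0.0784 + 0.2916 + 0.0196 = 0.3912
B_bico = 1 / 0.3912 = 2.5562
Σp_mellᵢ² = 0.22² + 0.37² + 0.02² + 0.39² = 0.0484 + 0.1369 + 0.0004 + 0.1521 = 0.3378
B_mell = 1 / 0.3378 = 2.9603
Highest B → broadest niche (most generalist): Apis mellifera (B = 2.96).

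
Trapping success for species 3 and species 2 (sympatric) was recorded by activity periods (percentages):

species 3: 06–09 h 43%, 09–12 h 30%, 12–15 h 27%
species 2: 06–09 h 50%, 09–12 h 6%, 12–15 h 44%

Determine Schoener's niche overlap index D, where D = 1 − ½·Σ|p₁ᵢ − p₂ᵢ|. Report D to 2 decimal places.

0.76

Convert percentages to proportions (divide by 100).
Σ|p₁ᵢ − p₂ᵢ| = 0.07 + 0.24 + 0.17 = 0.48
D = 1 − ½ × 0.48 = 1 − 0.240 = 0.7600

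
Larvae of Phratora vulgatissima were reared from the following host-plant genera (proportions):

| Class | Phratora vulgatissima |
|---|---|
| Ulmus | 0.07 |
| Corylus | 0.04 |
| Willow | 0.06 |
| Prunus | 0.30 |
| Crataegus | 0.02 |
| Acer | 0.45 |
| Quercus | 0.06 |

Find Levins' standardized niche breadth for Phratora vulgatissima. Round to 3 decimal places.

Σpᵢ² = 0.07² + 0.04² + 0.06² + 0.30² + 0.02² + 0.45² + 0.06² = 0.0049 + 0.0016 + 0.0036 + 0.0900 + 0.0004 + 0.2025 + 0.0036 = 0.3066
B = 1 / 0.3066 = 3.26158
Bₛ = (B − 1)/(n − 1) = (3.26158 − 1)/(7 − 1) = 2.26158/6 = 0.37693

0.377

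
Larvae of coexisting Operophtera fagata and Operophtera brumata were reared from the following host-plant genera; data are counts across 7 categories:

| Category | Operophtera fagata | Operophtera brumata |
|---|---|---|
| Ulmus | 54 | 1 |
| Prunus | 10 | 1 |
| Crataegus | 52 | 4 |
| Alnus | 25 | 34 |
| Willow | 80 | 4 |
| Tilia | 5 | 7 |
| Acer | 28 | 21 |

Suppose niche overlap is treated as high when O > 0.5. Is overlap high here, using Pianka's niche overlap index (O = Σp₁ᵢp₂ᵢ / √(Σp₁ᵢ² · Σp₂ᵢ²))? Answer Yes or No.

No

Proportions for Operophtera fagata (n=254): 54/254=0.2126, 10/254=0.0394, 52/254=0.2047, 25/254=0.0984, 80/254=0.3150, 5/254=0.0197, 28/254=0.1102
Proportions for Operophtera brumata (n=72): 1/72=0.0139, 1/72=0.0139, 4/72=0.0556, 34/72=0.4722, 4/72=0.0556, 7/72=0.0972, 21/72=0.2917
Σ p₁ᵢp₂ᵢ = 0.002955 + 0.000548 + 0.011381 + 0.046464 + 0.017514 + 0.001915 + 0.032145 = 0.112922
Σp_1ᵢ² = 0.2126² + 0.0394² + 0.2047² + 0.0984² + 0.3150² + 0.0197² + 0.1102² = 0.045199 + 0.001552 + 0.041902 + 0.009683 + 0.099225 + 0.000388 + 0.012144 = 0.210093
Σp_2ᵢ² = 0.0139² + 0.0139² + 0.0556² + 0.4722² + 0.0556² + 0.0972² + 0.2917² = 0.000193 + 0.000193 + 0.003091 + 0.222973 + 0.003091 + 0.009448 + 0.085089 = 0.324078
O = 0.112922 / √(0.210093 × 0.324078) = 0.112922 / 0.2609339 = 0.4328
O = 0.4328 < 0.5 → No.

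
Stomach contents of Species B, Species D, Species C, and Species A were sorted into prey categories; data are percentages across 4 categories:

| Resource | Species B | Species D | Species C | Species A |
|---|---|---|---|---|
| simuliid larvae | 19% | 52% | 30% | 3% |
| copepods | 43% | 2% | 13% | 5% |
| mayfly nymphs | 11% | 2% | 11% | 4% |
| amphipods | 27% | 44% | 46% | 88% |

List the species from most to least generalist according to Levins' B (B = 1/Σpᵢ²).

Convert percentages to proportions (divide by 100).
Σp_Bᵢ² = 0.19² + 0.43² + 0.11² + 0.27² = 0.0361 + 0.1849 + 0.0121 + 0.0729 = 0.3060
B_B = 1 / 0.3060 = 3.2680
Σp_Dᵢ² = 0.52² + 0.02² + 0.02² + 0.44² = 0.2704 + 0.0004 + 0.0004 + 0.1936 = 0.4648
B_D = 1 / 0.4648 = 2.1515
Σp_Cᵢ² = 0.30² + 0.13² + 0.11² + 0.46² = 0.0900 + 0.0169 + 0.0121 + 0.2116 = 0.3306
B_C = 1 / 0.3306 = 3.0248
Σp_Aᵢ² = 0.03² + 0.05² + 0.04² + 0.88² = 0.0009 + 0.0025 + 0.0016 + 0.7744 = 0.7794
B_A = 1 / 0.7794 = 1.2830
Ranking by B (broadest → narrowest): Species B (3.27) > Species C (3.02) > Species D (2.15) > Species A (1.28)

Species B > Species C > Species D > Species A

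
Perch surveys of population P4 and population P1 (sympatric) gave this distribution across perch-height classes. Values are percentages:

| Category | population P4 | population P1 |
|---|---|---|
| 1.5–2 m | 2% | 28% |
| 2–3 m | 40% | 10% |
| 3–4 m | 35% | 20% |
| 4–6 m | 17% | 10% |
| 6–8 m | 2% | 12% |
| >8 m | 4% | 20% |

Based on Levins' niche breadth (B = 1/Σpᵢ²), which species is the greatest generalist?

Convert percentages to proportions (divide by 100).
Σp_P4ᵢ² = 0.02² + 0.40² + 0.35² + 0.17² + 0.02² + 0.04² = 0.0004 + 0.1600 + 0.1225 + 0.0289 + 0.0004 + 0.0016 = 0.3138
B_P4 = 1 / 0.3138 = 3.1867
Σp_P1ᵢ² = 0.28² + 0.10² + 0.20² + 0.10² + 0.12² + 0.20² = 0.0784 + 0.0100 + 0.0400 + 0.0100 + 0.0144 + 0.0400 = 0.1928
B_P1 = 1 / 0.1928 = 5.1867
Highest B → broadest niche (most generalist): population P1 (B = 5.19).

population P1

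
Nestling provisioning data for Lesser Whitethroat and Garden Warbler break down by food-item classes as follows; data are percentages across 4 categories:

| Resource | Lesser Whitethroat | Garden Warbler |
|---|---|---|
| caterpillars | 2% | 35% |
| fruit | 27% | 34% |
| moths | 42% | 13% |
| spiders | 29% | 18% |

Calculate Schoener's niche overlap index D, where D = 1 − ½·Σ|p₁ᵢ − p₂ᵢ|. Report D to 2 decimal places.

Convert percentages to proportions (divide by 100).
Σ|p₁ᵢ − p₂ᵢ| = 0.33 + 0.07 + 0.29 + 0.11 = 0.80
D = 1 − ½ × 0.80 = 1 − 0.400 = 0.6000

0.60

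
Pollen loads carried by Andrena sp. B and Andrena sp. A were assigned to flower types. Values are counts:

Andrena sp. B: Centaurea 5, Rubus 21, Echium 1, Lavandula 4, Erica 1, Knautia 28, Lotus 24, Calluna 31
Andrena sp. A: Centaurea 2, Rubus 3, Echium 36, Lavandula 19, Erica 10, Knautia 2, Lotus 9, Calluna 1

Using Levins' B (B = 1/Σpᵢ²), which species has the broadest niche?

Andrena sp. B

Proportions for Andrena sp. B (n=115): 5/115=0.0435, 21/115=0.1826, 1/115=0.0087, 4/115=0.0348, 1/115=0.0087, 28/115=0.2435, 24/115=0.2087, 31/115=0.2696
Proportions for Andrena sp. A (n=82): 2/82=0.0244, 3/82=0.0366, 36/82=0.4390, 19/82=0.2317, 10/82=0.1220, 2/82=0.0244, 9/82=0.1098, 1/82=0.0122
Σp_Bᵢ² = 0.0435² + 0.1826² + 0.0087² + 0.0348² + 0.0087² + 0.2435² + 0.2087² + 0.2696² = 0.001892 + 0.033343 + 0.000076 + 0.001211 + 0.000076 + 0.059292 + 0.043556 + 0.072684 = 0.212130
B_B = 1 / 0.212130 = 4.7141
Σp_Aᵢ² = 0.0244² + 0.0366² + 0.4390² + 0.2317² + 0.1220² + 0.0244² + 0.1098² + 0.0122² = 0.000595 + 0.001340 + 0.192721 + 0.053685 + 0.014884 + 0.000595 + 0.012056 + 0.000149 = 0.276025
B_A = 1 / 0.276025 = 3.6229
Highest B → broadest niche (most generalist): Andrena sp. B (B = 4.71).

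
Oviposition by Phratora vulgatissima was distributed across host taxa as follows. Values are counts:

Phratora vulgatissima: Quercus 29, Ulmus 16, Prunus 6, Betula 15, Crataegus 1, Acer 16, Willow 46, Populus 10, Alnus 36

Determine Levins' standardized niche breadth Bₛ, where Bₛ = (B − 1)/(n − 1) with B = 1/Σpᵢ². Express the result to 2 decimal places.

0.62

Proportions for Phratora vulgatissima (n=175): 29/175=0.1657, 16/175=0.0914, 6/175=0.0343, 15/175=0.0857, 1/175=0.0057, 16/175=0.0914, 46/175=0.2629, 10/175=0.0571, 36/175=0.2057
Σpᵢ² = 0.1657² + 0.0914² + 0.0343² + 0.0857² + 0.0057² + 0.0914² + 0.2629² + 0.0571² + 0.2057² = 0.027456 + 0.008354 + 0.001176 + 0.007344 + 0.000032 + 0.008354 + 0.069116 + 0.003260 + 0.042312 = 0.167404
B = 1 / 0.167404 = 5.9736
Bₛ = (B − 1)/(n − 1) = (5.9736 − 1)/(9 − 1) = 4.9736/8 = 0.6217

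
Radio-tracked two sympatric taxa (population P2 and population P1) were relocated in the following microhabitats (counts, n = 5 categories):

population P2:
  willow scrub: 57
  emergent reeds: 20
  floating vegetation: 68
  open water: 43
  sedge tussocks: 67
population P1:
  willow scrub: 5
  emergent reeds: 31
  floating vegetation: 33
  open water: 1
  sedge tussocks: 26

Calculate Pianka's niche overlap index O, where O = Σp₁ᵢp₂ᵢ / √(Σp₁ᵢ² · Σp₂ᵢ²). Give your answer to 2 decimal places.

0.78

Proportions for population P2 (n=255): 57/255=0.2235, 20/255=0.0784, 68/255=0.2667, 43/255=0.1686, 67/255=0.2627
Proportions for population P1 (n=96): 5/96=0.0521, 31/96=0.3229, 33/96=0.3438, 1/96=0.0104, 26/96=0.2708
Σ p₁ᵢp₂ᵢ = 0.011644 + 0.025315 + 0.091691 + 0.001753 + 0.071139 = 0.201542
Σp_1ᵢ² = 0.2235² + 0.0784² + 0.2667² + 0.1686² + 0.2627² = 0.049952 + 0.006147 + 0.071129 + 0.028426 + 0.069011 = 0.224665
Σp_2ᵢ² = 0.0521² + 0.3229² + 0.3438² + 0.0104² + 0.2708² = 0.002714 + 0.104264 + 0.118198 + 0.000108 + 0.073333 = 0.298617
O = 0.201542 / √(0.224665 × 0.298617) = 0.201542 / 0.2590150 = 0.7781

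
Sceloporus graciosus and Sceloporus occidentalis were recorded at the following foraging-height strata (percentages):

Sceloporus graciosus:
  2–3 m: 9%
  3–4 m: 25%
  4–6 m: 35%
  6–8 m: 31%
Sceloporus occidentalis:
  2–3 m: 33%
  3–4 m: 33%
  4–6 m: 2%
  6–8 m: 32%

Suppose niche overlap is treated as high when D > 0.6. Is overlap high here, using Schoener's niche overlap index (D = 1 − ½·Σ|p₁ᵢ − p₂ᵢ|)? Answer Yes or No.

Yes

Convert percentages to proportions (divide by 100).
Σ|p₁ᵢ − p₂ᵢ| = 0.24 + 0.08 + 0.33 + 0.01 = 0.66
D = 1 − ½ × 0.66 = 1 − 0.330 = 0.6700
D = 0.6700 > 0.6 → Yes.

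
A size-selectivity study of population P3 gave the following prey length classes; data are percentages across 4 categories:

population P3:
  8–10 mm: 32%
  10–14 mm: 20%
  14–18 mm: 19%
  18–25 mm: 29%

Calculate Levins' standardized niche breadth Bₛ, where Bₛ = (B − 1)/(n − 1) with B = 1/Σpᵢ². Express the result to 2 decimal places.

0.94

Convert percentages to proportions (divide by 100).
Σpᵢ² = 0.32² + 0.20² + 0.19² + 0.29² = 0.1024 + 0.0400 + 0.0361 + 0.0841 = 0.2626
B = 1 / 0.2626 = 3.8081
Bₛ = (B − 1)/(n − 1) = (3.8081 − 1)/(4 − 1) = 2.8081/3 = 0.9360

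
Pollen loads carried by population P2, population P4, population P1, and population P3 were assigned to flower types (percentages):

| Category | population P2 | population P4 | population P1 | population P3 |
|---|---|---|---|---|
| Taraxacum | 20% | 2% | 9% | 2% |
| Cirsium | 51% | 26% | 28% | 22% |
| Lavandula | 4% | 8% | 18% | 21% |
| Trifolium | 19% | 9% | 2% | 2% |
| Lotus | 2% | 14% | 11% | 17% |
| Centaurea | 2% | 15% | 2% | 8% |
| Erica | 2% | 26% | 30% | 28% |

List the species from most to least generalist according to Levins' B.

population P4 > population P3 > population P1 > population P2

Convert percentages to proportions (divide by 100).
Σp_P2ᵢ² = 0.20² + 0.51² + 0.04² + 0.19² + 0.02² + 0.02² + 0.02² = 0.0400 + 0.2601 + 0.0016 + 0.0361 + 0.0004 + 0.0004 + 0.0004 = 0.3390
B_P2 = 1 / 0.3390 = 2.9499
Σp_P4ᵢ² = 0.02² + 0.26² + 0.08² + 0.09² + 0.14² + 0.15² + 0.26² = 0.0004 + 0.0676 + 0.0064 + 0.0081 + 0.0196 + 0.0225 + 0.0676 = 0.1922
B_P4 = 1 / 0.1922 = 5.2029
Σp_P1ᵢ² = 0.09² + 0.28² + 0.18² + 0.02² + 0.11² + 0.02² + 0.30² = 0.0081 + 0.0784 + 0.0324 + 0.0004 + 0.0121 + 0.0004 + 0.0900 = 0.2218
B_P1 = 1 / 0.2218 = 4.5086
Σp_P3ᵢ² = 0.02² + 0.22² + 0.21² + 0.02² + 0.17² + 0.08² + 0.28² = 0.0004 + 0.0484 + 0.0441 + 0.0004 + 0.0289 + 0.0064 + 0.0784 = 0.2070
B_P3 = 1 / 0.2070 = 4.8309
Ranking by B (broadest → narrowest): population P4 (5.20) > population P3 (4.83) > population P1 (4.51) > population P2 (2.95)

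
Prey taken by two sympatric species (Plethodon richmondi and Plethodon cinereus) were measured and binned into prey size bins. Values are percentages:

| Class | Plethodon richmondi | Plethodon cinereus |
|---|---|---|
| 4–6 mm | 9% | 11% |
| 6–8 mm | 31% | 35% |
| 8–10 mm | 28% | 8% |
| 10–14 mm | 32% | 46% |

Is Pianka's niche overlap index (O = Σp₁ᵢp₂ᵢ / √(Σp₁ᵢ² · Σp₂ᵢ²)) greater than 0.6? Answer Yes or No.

Convert percentages to proportions (divide by 100).
Σ p₁ᵢp₂ᵢ = 0.0099 + 0.1085 + 0.0224 + 0.1472 = 0.2880
Σp_1ᵢ² = 0.09² + 0.31² + 0.28² + 0.32² = 0.0081 + 0.0961 + 0.0784 + 0.1024 = 0.2850
Σp_2ᵢ² = 0.11² + 0.35² + 0.08² + 0.46² = 0.0121 + 0.1225 + 0.0064 + 0.2116 = 0.3526
O = 0.2880 / √(0.2850 × 0.3526) = 0.2880 / 0.31700 = 0.9085
O = 0.9085 > 0.6 → Yes.

Yes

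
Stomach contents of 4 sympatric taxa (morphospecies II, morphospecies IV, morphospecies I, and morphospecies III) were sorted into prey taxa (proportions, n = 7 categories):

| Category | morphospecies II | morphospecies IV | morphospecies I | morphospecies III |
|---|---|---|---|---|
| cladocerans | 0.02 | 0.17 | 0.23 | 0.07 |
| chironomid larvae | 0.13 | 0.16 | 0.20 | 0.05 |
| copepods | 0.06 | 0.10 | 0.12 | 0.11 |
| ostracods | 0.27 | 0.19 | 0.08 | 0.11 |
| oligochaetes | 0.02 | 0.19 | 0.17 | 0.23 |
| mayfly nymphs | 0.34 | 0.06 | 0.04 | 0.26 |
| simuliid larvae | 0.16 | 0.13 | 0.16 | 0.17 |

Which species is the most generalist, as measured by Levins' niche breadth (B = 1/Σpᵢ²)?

Σp_IIᵢ² = 0.02² + 0.13² + 0.06² + 0.27² + 0.02² + 0.34² + 0.16² = 0.0004 + 0.0169 + 0.0036 + 0.0729 + 0.0004 + 0.1156 + 0.0256 = 0.2354
B_II = 1 / 0.2354 = 4.2481
Σp_IVᵢ² = 0.17² + 0.16² + 0.10² + 0.19² + 0.19² + 0.06² + 0.13² = 0.0289 + 0.0256 + 0.0100 + 0.0361 + 0.0361 + 0.0036 + 0.0169 = 0.1572
B_IV = 1 / 0.1572 = 6.3613
Σp_Iᵢ² = 0.23² + 0.20² + 0.12² + 0.08² + 0.17² + 0.04² + 0.16² = 0.0529 + 0.0400 + 0.0144 + 0.0064 + 0.0289 + 0.0016 + 0.0256 = 0.1698
B_I = 1 / 0.1698 = 5.8893
Σp_IIIᵢ² = 0.07² + 0.05² + 0.11² + 0.11² + 0.23² + 0.26² + 0.17² = 0.0049 + 0.0025 + 0.0121 + 0.0121 + 0.0529 + 0.0676 + 0.0289 = 0.1810
B_III = 1 / 0.1810 = 5.5249
Highest B → broadest niche (most generalist): morphospecies IV (B = 6.36).

morphospecies IV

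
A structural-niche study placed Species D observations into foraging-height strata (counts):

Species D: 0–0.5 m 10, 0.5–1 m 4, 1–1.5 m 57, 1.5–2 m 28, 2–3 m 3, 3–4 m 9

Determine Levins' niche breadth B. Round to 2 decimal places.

Proportions for Species D (n=111): 10/111=0.0901, 4/111=0.0360, 57/111=0.5135, 28/111=0.2523, 3/111=0.0270, 9/111=0.0811
Σpᵢ² = 0.0901² + 0.0360² + 0.5135² + 0.2523² + 0.0270² + 0.0811² = 0.008118 + 0.001296 + 0.263682 + 0.063655 + 0.000729 + 0.006577 = 0.344057
B = 1 / 0.344057 = 2.9065

2.91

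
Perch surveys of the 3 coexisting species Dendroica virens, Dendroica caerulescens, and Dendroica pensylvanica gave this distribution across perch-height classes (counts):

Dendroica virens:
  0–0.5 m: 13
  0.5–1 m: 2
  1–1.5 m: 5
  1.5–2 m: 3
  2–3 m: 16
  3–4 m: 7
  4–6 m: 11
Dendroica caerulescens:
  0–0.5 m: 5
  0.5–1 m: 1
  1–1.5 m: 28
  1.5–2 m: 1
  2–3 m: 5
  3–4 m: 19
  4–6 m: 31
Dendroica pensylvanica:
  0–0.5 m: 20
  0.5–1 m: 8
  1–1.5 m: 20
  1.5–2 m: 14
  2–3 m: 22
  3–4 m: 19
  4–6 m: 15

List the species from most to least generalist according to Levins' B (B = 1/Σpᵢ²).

Proportions for Dendroica virens (n=57): 13/57=0.2281, 2/57=0.0351, 5/57=0.0877, 3/57=0.0526, 16/57=0.2807, 7/57=0.1228, 11/57=0.1930
Proportions for Dendroica caerulescens (n=90): 5/90=0.0556, 1/90=0.0111, 28/90=0.3111, 1/90=0.0111, 5/90=0.0556, 19/90=0.2111, 31/90=0.3444
Proportions for Dendroica pensylvanica (n=118): 20/118=0.1695, 8/118=0.0678, 20/118=0.1695, 14/118=0.1186, 22/118=0.1864, 19/118=0.1610, 15/118=0.1271
Σp_vireᵢ² = 0.2281² + 0.0351² + 0.0877² + 0.0526² + 0.2807² + 0.1228² + 0.1930² = 0.052030 + 0.001232 + 0.007691 + 0.002767 + 0.078792 + 0.015080 + 0.037249 = 0.194841
B_vire = 1 / 0.194841 = 5.1324
Σp_caerᵢ² = 0.0556² + 0.0111² + 0.3111² + 0.0111² + 0.0556² + 0.2111² + 0.3444² = 0.003091 + 0.000123 + 0.096783 + 0.000123 + 0.003091 + 0.044563 + 0.118611 = 0.266385
B_caer = 1 / 0.266385 = 3.7540
Σp_pensᵢ² = 0.1695² + 0.0678² + 0.1695² + 0.1186² + 0.1864² + 0.1610² + 0.1271² = 0.028730 + 0.004597 + 0.028730 + 0.014066 + 0.034745 + 0.025921 + 0.016154 = 0.152943
B_pens = 1 / 0.152943 = 6.5384
Ranking by B (broadest → narrowest): Dendroica pensylvanica (6.54) > Dendroica virens (5.13) > Dendroica caerulescens (3.75)

Dendroica pensylvanica > Dendroica virens > Dendroica caerulescens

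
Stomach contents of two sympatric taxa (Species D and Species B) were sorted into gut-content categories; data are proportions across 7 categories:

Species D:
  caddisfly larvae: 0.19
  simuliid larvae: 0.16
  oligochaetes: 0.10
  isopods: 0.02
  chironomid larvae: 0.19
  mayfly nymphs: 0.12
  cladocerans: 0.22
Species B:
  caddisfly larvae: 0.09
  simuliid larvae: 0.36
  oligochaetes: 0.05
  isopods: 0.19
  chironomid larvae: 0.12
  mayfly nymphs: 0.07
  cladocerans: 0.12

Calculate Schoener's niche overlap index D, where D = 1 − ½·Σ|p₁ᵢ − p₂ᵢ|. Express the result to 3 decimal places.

Σ|p₁ᵢ − p₂ᵢ| = 0.10 + 0.20 + 0.05 + 0.17 + 0.07 + 0.05 + 0.10 = 0.74
D = 1 − ½ × 0.74 = 1 − 0.370 = 0.63000

0.630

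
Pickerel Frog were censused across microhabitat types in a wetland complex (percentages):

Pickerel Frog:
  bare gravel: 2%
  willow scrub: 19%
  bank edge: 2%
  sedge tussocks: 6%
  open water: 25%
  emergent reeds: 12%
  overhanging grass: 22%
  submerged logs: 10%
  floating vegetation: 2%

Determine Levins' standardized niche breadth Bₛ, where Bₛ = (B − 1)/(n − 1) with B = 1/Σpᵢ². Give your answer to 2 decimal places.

0.58

Convert percentages to proportions (divide by 100).
Σpᵢ² = 0.02² + 0.19² + 0.02² + 0.06² + 0.25² + 0.12² + 0.22² + 0.10² + 0.02² = 0.0004 + 0.0361 + 0.0004 + 0.0036 + 0.0625 + 0.0144 + 0.0484 + 0.0100 + 0.0004 = 0.1762
B = 1 / 0.1762 = 5.6754
Bₛ = (B − 1)/(n − 1) = (5.6754 − 1)/(9 − 1) = 4.6754/8 = 0.5844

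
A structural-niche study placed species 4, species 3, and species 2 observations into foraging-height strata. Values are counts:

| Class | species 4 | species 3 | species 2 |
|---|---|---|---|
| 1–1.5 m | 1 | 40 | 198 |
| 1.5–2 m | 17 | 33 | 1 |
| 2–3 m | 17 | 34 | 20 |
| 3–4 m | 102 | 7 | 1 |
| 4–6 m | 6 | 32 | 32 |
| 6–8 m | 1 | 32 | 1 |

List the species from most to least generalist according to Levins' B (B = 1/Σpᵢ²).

species 3 > species 4 > species 2

Proportions for species 4 (n=144): 1/144=0.0069, 17/144=0.1181, 17/144=0.1181, 102/144=0.7083, 6/144=0.0417, 1/144=0.0069
Proportions for species 3 (n=178): 40/178=0.2247, 33/178=0.1854, 34/178=0.1910, 7/178=0.0393, 32/178=0.1798, 32/178=0.1798
Proportions for species 2 (n=253): 198/253=0.7826, 1/253=0.0040, 20/253=0.0791, 1/253=0.0040, 32/253=0.1265, 1/253=0.0040
Σp_4ᵢ² = 0.0069² + 0.1181² + 0.1181² + 0.7083² + 0.0417² + 0.0069² = 0.000048 + 0.013948 + 0.013948 + 0.501689 + 0.001739 + 0.000048 = 0.531420
B_4 = 1 / 0.531420 = 1.8818
Σp_3ᵢ² = 0.2247² + 0.1854² + 0.1910² + 0.0393² + 0.1798² + 0.1798² = 0.050490 + 0.034373 + 0.036481 + 0.001544 + 0.032328 + 0.032328 = 0.187544
B_3 = 1 / 0.187544 = 5.3321
Σp_2ᵢ² = 0.7826² + 0.0040² + 0.0791² + 0.0040² + 0.1265² + 0.0040² = 0.612463 + 0.000016 + 0.006257 + 0.000016 + 0.016002 + 0.000016 = 0.634770
B_2 = 1 / 0.634770 = 1.5754
Ranking by B (broadest → narrowest): species 3 (5.33) > species 4 (1.88) > species 2 (1.58)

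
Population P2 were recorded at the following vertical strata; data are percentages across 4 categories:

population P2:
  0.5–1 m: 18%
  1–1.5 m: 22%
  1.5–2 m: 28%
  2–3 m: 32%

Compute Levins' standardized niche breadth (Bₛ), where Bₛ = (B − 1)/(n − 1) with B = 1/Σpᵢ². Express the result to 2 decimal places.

Convert percentages to proportions (divide by 100).
Σpᵢ² = 0.18² + 0.22² + 0.28² + 0.32² = 0.0324 + 0.0484 + 0.0784 + 0.1024 = 0.2616
B = 1 / 0.2616 = 3.8226
Bₛ = (B − 1)/(n − 1) = (3.8226 − 1)/(4 − 1) = 2.8226/3 = 0.9409

0.94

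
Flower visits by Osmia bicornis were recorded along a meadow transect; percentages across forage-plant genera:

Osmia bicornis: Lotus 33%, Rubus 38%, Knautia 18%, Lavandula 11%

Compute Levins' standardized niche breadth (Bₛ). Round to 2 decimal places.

Convert percentages to proportions (divide by 100).
Σpᵢ² = 0.33² + 0.38² + 0.18² + 0.11² = 0.1089 + 0.1444 + 0.0324 + 0.0121 = 0.2978
B = 1 / 0.2978 = 3.3580
Bₛ = (B − 1)/(n − 1) = (3.3580 − 1)/(4 − 1) = 2.3580/3 = 0.7860

0.79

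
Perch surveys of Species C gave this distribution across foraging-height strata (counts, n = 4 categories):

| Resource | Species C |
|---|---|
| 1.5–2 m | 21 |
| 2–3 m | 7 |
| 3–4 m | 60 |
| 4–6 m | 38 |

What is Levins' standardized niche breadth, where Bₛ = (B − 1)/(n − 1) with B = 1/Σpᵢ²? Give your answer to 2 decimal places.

0.62

Proportions for Species C (n=126): 21/126=0.1667, 7/126=0.0556, 60/126=0.4762, 38/126=0.3016
Σpᵢ² = 0.1667² + 0.0556² + 0.4762² + 0.3016² = 0.027789 + 0.003091 + 0.226766 + 0.090963 = 0.348609
B = 1 / 0.348609 = 2.8685
Bₛ = (B − 1)/(n − 1) = (2.8685 − 1)/(4 − 1) = 1.8685/3 = 0.6228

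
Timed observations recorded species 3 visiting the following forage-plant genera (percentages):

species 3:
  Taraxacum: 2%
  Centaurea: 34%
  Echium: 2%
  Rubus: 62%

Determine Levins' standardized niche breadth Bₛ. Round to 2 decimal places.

Convert percentages to proportions (divide by 100).
Σpᵢ² = 0.02² + 0.34² + 0.02² + 0.62² = 0.0004 + 0.1156 + 0.0004 + 0.3844 = 0.5008
B = 1 / 0.5008 = 1.9968
Bₛ = (B − 1)/(n − 1) = (1.9968 − 1)/(4 − 1) = 0.9968/3 = 0.3323

0.33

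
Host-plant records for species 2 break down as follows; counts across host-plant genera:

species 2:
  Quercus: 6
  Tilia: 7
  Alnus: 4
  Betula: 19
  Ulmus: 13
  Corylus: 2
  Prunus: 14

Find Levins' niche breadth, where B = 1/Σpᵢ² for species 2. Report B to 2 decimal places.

5.08

Proportions for species 2 (n=65): 6/65=0.0923, 7/65=0.1077, 4/65=0.0615, 19/65=0.2923, 13/65=0.2000, 2/65=0.0308, 14/65=0.2154
Σpᵢ² = 0.0923² + 0.1077² + 0.0615² + 0.2923² + 0.2000² + 0.0308² + 0.2154² = 0.008519 + 0.011599 + 0.003782 + 0.085439 + 0.040000 + 0.000949 + 0.046397 = 0.196685
B = 1 / 0.196685 = 5.0843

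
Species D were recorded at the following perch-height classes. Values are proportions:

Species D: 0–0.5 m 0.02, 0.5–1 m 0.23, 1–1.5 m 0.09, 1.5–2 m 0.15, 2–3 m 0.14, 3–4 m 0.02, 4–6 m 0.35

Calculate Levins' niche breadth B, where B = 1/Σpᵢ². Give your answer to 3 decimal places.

Σpᵢ² = 0.02² + 0.23² + 0.09² + 0.15² + 0.14² + 0.02² + 0.35² = 0.0004 + 0.0529 + 0.0081 + 0.0225 + 0.0196 + 0.0004 + 0.1225 = 0.2264
B = 1 / 0.2264 = 4.41696

4.417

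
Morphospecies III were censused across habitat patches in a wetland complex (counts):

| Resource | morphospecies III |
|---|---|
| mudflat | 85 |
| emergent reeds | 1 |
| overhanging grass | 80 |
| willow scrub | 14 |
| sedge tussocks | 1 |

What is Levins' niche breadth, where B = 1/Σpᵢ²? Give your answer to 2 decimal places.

2.37

Proportions for morphospecies III (n=181): 85/181=0.4696, 1/181=0.0055, 80/181=0.4420, 14/181=0.0773, 1/181=0.0055
Σpᵢ² = 0.4696² + 0.0055² + 0.4420² + 0.0773² + 0.0055² = 0.220524 + 0.000030 + 0.195364 + 0.005975 + 0.000030 = 0.421923
B = 1 / 0.421923 = 2.3701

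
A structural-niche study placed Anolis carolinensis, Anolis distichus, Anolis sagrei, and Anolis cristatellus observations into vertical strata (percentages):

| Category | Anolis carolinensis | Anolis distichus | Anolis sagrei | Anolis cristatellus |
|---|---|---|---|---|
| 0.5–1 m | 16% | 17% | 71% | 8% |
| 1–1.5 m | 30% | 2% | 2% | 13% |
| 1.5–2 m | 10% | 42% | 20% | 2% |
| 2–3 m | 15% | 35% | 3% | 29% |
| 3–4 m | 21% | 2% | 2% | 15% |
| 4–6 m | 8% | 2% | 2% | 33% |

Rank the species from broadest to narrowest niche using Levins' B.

Convert percentages to proportions (divide by 100).
Σp_caroᵢ² = 0.16² + 0.30² + 0.10² + 0.15² + 0.21² + 0.08² = 0.0256 + 0.0900 + 0.0100 + 0.0225 + 0.0441 + 0.0064 = 0.1986
B_caro = 1 / 0.1986 = 5.0352
Σp_distᵢ² = 0.17² + 0.02² + 0.42² + 0.35² + 0.02² + 0.02² = 0.0289 + 0.0004 + 0.1764 + 0.1225 + 0.0004 + 0.0004 = 0.3290
B_dist = 1 / 0.3290 = 3.0395
Σp_sagrᵢ² = 0.71² + 0.02² + 0.20² + 0.03² + 0.02² + 0.02² = 0.5041 + 0.0004 + 0.0400 + 0.0009 + 0.0004 + 0.0004 = 0.5462
B_sagr = 1 / 0.5462 = 1.8308
Σp_crisᵢ² = 0.08² + 0.13² + 0.02² + 0.29² + 0.15² + 0.33² = 0.0064 + 0.0169 + 0.0004 + 0.0841 + 0.0225 + 0.1089 = 0.2392
B_cris = 1 / 0.2392 = 4.1806
Ranking by B (broadest → narrowest): Anolis carolinensis (5.04) > Anolis cristatellus (4.18) > Anolis distichus (3.04) > Anolis sagrei (1.83)

Anolis carolinensis > Anolis cristatellus > Anolis distichus > Anolis sagrei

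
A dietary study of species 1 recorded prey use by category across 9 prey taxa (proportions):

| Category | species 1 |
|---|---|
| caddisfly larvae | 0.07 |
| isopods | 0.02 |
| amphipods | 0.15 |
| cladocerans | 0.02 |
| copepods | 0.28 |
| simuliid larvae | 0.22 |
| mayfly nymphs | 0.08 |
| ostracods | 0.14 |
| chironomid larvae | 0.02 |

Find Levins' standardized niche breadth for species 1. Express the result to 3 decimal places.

Σpᵢ² = 0.07² + 0.02² + 0.15² + 0.02² + 0.28² + 0.22² + 0.08² + 0.14² + 0.02² = 0.0049 + 0.0004 + 0.0225 + 0.0004 + 0.0784 + 0.0484 + 0.0064 + 0.0196 + 0.0004 = 0.1814
B = 1 / 0.1814 = 5.51268
Bₛ = (B − 1)/(n − 1) = (5.51268 − 1)/(9 − 1) = 4.51268/8 = 0.56409

0.564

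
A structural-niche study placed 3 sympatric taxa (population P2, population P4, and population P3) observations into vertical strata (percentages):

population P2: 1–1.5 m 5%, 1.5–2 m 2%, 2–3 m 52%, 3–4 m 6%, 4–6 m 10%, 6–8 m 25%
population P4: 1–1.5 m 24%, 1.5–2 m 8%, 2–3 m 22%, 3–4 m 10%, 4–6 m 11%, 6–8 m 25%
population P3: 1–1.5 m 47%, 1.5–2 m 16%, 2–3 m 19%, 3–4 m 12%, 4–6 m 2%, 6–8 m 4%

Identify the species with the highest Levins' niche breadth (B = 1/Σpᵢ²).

population P4

Convert percentages to proportions (divide by 100).
Σp_P2ᵢ² = 0.05² + 0.02² + 0.52² + 0.06² + 0.10² + 0.25² = 0.0025 + 0.0004 + 0.2704 + 0.0036 + 0.0100 + 0.0625 = 0.3494
B_P2 = 1 / 0.3494 = 2.8620
Σp_P4ᵢ² = 0.24² + 0.08² + 0.22² + 0.10² + 0.11² + 0.25² = 0.0576 + 0.0064 + 0.0484 + 0.0100 + 0.0121 + 0.0625 = 0.1970
B_P4 = 1 / 0.1970 = 5.0761
Σp_P3ᵢ² = 0.47² + 0.16² + 0.19² + 0.12² + 0.02² + 0.04² = 0.2209 + 0.0256 + 0.0361 + 0.0144 + 0.0004 + 0.0016 = 0.2990
B_P3 = 1 / 0.2990 = 3.3445
Highest B → broadest niche (most generalist): population P4 (B = 5.08).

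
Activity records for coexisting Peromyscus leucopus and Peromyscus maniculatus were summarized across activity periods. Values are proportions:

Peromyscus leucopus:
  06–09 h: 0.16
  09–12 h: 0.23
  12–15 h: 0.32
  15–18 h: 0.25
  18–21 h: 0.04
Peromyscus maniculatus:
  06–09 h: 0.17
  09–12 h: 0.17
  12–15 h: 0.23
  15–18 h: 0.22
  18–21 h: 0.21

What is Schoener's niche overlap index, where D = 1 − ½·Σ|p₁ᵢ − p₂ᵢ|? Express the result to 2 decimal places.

0.82

Σ|p₁ᵢ − p₂ᵢ| = 0.01 + 0.06 + 0.09 + 0.03 + 0.17 = 0.36
D = 1 − ½ × 0.36 = 1 − 0.180 = 0.8200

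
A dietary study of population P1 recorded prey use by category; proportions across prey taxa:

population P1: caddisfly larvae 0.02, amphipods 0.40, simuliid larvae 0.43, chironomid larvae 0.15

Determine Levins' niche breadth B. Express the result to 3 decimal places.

2.719

Σpᵢ² = 0.02² + 0.40² + 0.43² + 0.15² = 0.0004 + 0.1600 + 0.1849 + 0.0225 = 0.3678
B = 1 / 0.3678 = 2.71887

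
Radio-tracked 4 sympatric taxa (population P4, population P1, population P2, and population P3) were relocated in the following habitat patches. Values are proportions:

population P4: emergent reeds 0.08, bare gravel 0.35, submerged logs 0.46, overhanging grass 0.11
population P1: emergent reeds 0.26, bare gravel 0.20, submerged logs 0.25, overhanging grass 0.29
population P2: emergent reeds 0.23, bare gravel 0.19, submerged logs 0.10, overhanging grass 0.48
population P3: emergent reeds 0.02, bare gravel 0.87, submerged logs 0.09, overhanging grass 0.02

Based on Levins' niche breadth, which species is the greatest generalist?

Σp_P4ᵢ² = 0.08² + 0.35² + 0.46² + 0.11² = 0.0064 + 0.1225 + 0.2116 + 0.0121 = 0.3526
B_P4 = 1 / 0.3526 = 2.8361
Σp_P1ᵢ² = 0.26² + 0.20² + 0.25² + 0.29² = 0.0676 + 0.0400 + 0.0625 + 0.0841 = 0.2542
B_P1 = 1 / 0.2542 = 3.9339
Σp_P2ᵢ² = 0.23² + 0.19² + 0.10² + 0.48² = 0.0529 + 0.0361 + 0.0100 + 0.2304 = 0.3294
B_P2 = 1 / 0.3294 = 3.0358
Σp_P3ᵢ² = 0.02² + 0.87² + 0.09² + 0.02² = 0.0004 + 0.7569 + 0.0081 + 0.0004 = 0.7658
B_P3 = 1 / 0.7658 = 1.3058
Highest B → broadest niche (most generalist): population P1 (B = 3.93).

population P1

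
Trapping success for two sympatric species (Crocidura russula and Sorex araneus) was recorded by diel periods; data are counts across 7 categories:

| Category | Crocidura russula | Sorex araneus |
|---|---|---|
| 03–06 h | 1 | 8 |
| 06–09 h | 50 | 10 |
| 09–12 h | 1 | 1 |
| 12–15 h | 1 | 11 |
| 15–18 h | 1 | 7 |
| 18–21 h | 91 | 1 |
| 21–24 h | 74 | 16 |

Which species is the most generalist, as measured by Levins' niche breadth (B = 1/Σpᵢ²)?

Proportions for Crocidura russula (n=219): 1/219=0.0046, 50/219=0.2283, 1/219=0.0046, 1/219=0.0046, 1/219=0.0046, 91/219=0.4155, 74/219=0.3379
Proportions for Sorex araneus (n=54): 8/54=0.1481, 10/54=0.1852, 1/54=0.0185, 11/54=0.2037, 7/54=0.1296, 1/54=0.0185, 16/54=0.2963
Σp_russᵢ² = 0.0046² + 0.2283² + 0.0046² + 0.0046² + 0.0046² + 0.4155² + 0.3379² = 0.000021 + 0.052121 + 0.000021 + 0.000021 + 0.000021 + 0.172640 + 0.114176 = 0.339021
B_russ = 1 / 0.339021 = 2.9497
Σp_aranᵢ² = 0.1481² + 0.1852² + 0.0185² + 0.2037² + 0.1296² + 0.0185² + 0.2963² = 0.021934 + 0.034299 + 0.000342 + 0.041494 + 0.016796 + 0.000342 + 0.087794 = 0.203001
B_aran = 1 / 0.203001 = 4.9261
Highest B → broadest niche (most generalist): Sorex araneus (B = 4.93).

Sorex araneus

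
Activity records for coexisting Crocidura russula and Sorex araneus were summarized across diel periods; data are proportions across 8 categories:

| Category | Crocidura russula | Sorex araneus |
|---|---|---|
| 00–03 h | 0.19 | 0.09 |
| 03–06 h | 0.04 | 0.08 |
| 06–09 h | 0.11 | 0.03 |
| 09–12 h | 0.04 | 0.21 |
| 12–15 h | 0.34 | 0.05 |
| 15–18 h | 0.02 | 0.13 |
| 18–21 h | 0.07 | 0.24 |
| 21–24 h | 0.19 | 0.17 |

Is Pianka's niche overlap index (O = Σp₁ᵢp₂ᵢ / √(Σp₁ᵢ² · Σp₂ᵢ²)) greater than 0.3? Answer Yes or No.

Σ p₁ᵢp₂ᵢ = 0.0171 + 0.0032 + 0.0033 + 0.0084 + 0.0170 + 0.0026 + 0.0168 + 0.0323 = 0.1007
Σp_1ᵢ² = 0.19² + 0.04² + 0.11² + 0.04² + 0.34² + 0.02² + 0.07² + 0.19² = 0.0361 + 0.0016 + 0.0121 + 0.0016 + 0.1156 + 0.0004 + 0.0049 + 0.0361 = 0.2084
Σp_2ᵢ² = 0.09² + 0.08² + 0.03² + 0.21² + 0.05² + 0.13² + 0.24² + 0.17² = 0.0081 + 0.0064 + 0.0009 + 0.0441 + 0.0025 + 0.0169 + 0.0576 + 0.0289 = 0.1654
O = 0.1007 / √(0.2084 × 0.1654) = 0.1007 / 0.18566 = 0.5424
O = 0.5424 > 0.3 → Yes.

Yes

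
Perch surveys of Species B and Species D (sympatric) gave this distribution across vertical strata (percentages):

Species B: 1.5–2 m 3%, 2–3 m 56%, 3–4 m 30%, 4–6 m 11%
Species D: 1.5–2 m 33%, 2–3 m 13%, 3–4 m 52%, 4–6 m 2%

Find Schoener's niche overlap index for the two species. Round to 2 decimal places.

0.48

Convert percentages to proportions (divide by 100).
Σ|p₁ᵢ − p₂ᵢ| = 0.30 + 0.43 + 0.22 + 0.09 = 1.04
D = 1 − ½ × 1.04 = 1 − 0.520 = 0.4800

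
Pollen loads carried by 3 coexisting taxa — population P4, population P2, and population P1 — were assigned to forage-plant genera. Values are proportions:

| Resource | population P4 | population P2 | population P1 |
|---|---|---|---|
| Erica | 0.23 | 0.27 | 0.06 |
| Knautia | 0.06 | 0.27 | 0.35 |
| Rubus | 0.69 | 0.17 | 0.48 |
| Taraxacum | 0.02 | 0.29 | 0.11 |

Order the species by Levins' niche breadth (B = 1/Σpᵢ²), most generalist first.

Σp_P4ᵢ² = 0.23² + 0.06² + 0.69² + 0.02² = 0.0529 + 0.0036 + 0.4761 + 0.0004 = 0.5330
B_P4 = 1 / 0.5330 = 1.8762
Σp_P2ᵢ² = 0.27² + 0.27² + 0.17² + 0.29² = 0.0729 + 0.0729 + 0.0289 + 0.0841 = 0.2588
B_P2 = 1 / 0.2588 = 3.8640
Σp_P1ᵢ² = 0.06² + 0.35² + 0.48² + 0.11² = 0.0036 + 0.1225 + 0.2304 + 0.0121 = 0.3686
B_P1 = 1 / 0.3686 = 2.7130
Ranking by B (broadest → narrowest): population P2 (3.86) > population P1 (2.71) > population P4 (1.88)

population P2 > population P1 > population P4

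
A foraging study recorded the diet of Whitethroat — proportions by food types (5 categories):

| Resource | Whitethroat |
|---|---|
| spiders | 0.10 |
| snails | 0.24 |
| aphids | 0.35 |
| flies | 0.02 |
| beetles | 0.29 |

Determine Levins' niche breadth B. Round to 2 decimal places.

3.64

Σpᵢ² = 0.10² + 0.24² + 0.35² + 0.02² + 0.29² = 0.0100 + 0.0576 + 0.1225 + 0.0004 + 0.0841 = 0.2746
B = 1 / 0.2746 = 3.6417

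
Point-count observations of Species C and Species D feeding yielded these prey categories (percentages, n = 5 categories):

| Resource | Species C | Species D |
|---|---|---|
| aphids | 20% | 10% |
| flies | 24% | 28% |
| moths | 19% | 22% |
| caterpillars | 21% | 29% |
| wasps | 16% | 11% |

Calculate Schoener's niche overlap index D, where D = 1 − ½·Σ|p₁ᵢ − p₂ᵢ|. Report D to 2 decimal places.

Convert percentages to proportions (divide by 100).
Σ|p₁ᵢ − p₂ᵢ| = 0.10 + 0.04 + 0.03 + 0.08 + 0.05 = 0.30
D = 1 − ½ × 0.30 = 1 − 0.150 = 0.8500

0.85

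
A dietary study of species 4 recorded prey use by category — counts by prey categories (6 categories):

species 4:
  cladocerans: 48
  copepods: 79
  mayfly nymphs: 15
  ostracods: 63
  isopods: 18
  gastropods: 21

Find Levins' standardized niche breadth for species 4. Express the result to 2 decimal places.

0.68

Proportions for species 4 (n=244): 48/244=0.1967, 79/244=0.3238, 15/244=0.0615, 63/244=0.2582, 18/244=0.0738, 21/244=0.0861
Σpᵢ² = 0.1967² + 0.3238² + 0.0615² + 0.2582² + 0.0738² + 0.0861² = 0.038691 + 0.104846 + 0.003782 + 0.066667 + 0.005446 + 0.007413 = 0.226845
B = 1 / 0.226845 = 4.4083
Bₛ = (B − 1)/(n − 1) = (4.4083 − 1)/(6 − 1) = 3.4083/5 = 0.6817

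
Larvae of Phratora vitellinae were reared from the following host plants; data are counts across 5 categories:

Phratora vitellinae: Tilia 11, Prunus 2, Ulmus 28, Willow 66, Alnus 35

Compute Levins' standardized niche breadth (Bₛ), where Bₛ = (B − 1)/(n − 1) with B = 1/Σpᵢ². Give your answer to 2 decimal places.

Proportions for Phratora vitellinae (n=142): 11/142=0.0775, 2/142=0.0141, 28/142=0.1972, 66/142=0.4648, 35/142=0.2465
Σpᵢ² = 0.0775² + 0.0141² + 0.1972² + 0.4648² + 0.2465² = 0.006006 + 0.000199 + 0.038888 + 0.216039 + 0.060762 = 0.321894
B = 1 / 0.321894 = 3.1066
Bₛ = (B − 1)/(n − 1) = (3.1066 − 1)/(5 − 1) = 2.1066/4 = 0.5267

0.53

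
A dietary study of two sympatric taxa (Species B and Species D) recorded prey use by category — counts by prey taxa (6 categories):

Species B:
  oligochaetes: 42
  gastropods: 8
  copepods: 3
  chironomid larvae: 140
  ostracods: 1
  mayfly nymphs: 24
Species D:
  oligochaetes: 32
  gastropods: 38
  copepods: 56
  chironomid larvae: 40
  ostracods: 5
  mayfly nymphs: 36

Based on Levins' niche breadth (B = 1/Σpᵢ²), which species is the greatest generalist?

Species D

Proportions for Species B (n=218): 42/218=0.1927, 8/218=0.0367, 3/218=0.0138, 140/218=0.6422, 1/218=0.0046, 24/218=0.1101
Proportions for Species D (n=207): 32/207=0.1546, 38/207=0.1836, 56/207=0.2705, 40/207=0.1932, 5/207=0.0242, 36/207=0.1739
Σp_Bᵢ² = 0.1927² + 0.0367² + 0.0138² + 0.6422² + 0.0046² + 0.1101² = 0.037133 + 0.001347 + 0.000190 + 0.412421 + 0.000021 + 0.012122 = 0.463234
B_B = 1 / 0.463234 = 2.1587
Σp_Dᵢ² = 0.1546² + 0.1836² + 0.2705² + 0.1932² + 0.0242² + 0.1739² = 0.023901 + 0.033709 + 0.073170 + 0.037326 + 0.000586 + 0.030241 = 0.198933
B_D = 1 / 0.198933 = 5.0268
Highest B → broadest niche (most generalist): Species D (B = 5.03).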